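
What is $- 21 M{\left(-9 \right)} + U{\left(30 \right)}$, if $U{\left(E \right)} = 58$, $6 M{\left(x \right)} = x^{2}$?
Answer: $- \frac{451}{2} \approx -225.5$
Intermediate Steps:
$M{\left(x \right)} = \frac{x^{2}}{6}$
$- 21 M{\left(-9 \right)} + U{\left(30 \right)} = - 21 \frac{\left(-9\right)^{2}}{6} + 58 = - 21 \cdot \frac{1}{6} \cdot 81 + 58 = \left(-21\right) \frac{27}{2} + 58 = - \frac{567}{2} + 58 = - \frac{451}{2}$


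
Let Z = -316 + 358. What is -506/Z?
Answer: -253/21 ≈ -12.048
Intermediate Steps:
Z = 42
-506/Z = -506/42 = -506*1/42 = -253/21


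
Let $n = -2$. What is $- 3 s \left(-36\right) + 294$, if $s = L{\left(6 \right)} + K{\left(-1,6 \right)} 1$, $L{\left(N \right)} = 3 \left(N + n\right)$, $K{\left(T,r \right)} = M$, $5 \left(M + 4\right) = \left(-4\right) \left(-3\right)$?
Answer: $\frac{7086}{5} \approx 1417.2$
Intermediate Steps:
$M = - \frac{8}{5}$ ($M = -4 + \frac{\left(-4\right) \left(-3\right)}{5} = -4 + \frac{1}{5} \cdot 12 = -4 + \frac{12}{5} = - \frac{8}{5} \approx -1.6$)
$K{\left(T,r \right)} = - \frac{8}{5}$
$L{\left(N \right)} = -6 + 3 N$ ($L{\left(N \right)} = 3 \left(N - 2\right) = 3 \left(-2 + N\right) = -6 + 3 N$)
$s = \frac{52}{5}$ ($s = \left(-6 + 3 \cdot 6\right) - \frac{8}{5} = \left(-6 + 18\right) - \frac{8}{5} = 12 - \frac{8}{5} = \frac{52}{5} \approx 10.4$)
$- 3 s \left(-36\right) + 294 = \left(-3\right) \frac{52}{5} \left(-36\right) + 294 = \left(- \frac{156}{5}\right) \left(-36\right) + 294 = \frac{5616}{5} + 294 = \frac{7086}{5}$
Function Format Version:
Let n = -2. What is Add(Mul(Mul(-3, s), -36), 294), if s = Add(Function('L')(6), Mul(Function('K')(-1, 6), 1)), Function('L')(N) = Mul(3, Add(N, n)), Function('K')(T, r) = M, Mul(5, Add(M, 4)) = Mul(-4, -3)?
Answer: Rational(7086, 5) ≈ 1417.2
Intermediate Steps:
M = Rational(-8, 5) (M = Add(-4, Mul(Rational(1, 5), Mul(-4, -3))) = Add(-4, Mul(Rational(1, 5), 12)) = Add(-4, Rational(12, 5)) = Rational(-8, 5) ≈ -1.6000)
Function('K')(T, r) = Rational(-8, 5)
Function('L')(N) = Add(-6, Mul(3, N)) (Function('L')(N) = Mul(3, Add(N, -2)) = Mul(3, Add(-2, N)) = Add(-6, Mul(3, N)))
s = Rational(52, 5) (s = Add(Add(-6, Mul(3, 6)), Mul(Rational(-8, 5), 1)) = Add(Add(-6, 18), Rational(-8, 5)) = Add(12, Rational(-8, 5)) = Rational(52, 5) ≈ 10.400)
Add(Mul(Mul(-3, s), -36), 294) = Add(Mul(Mul(-3, Rational(52, 5)), -36), 294) = Add(Mul(Rational(-156, 5), -36), 294) = Add(Rational(5616, 5), 294) = Rational(7086, 5)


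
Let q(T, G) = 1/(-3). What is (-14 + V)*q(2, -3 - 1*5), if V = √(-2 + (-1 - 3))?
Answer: 14/3 - I*√6/3 ≈ 4.6667 - 0.8165*I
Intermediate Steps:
q(T, G) = -⅓
V = I*√6 (V = √(-2 - 4) = √(-6) = I*√6 ≈ 2.4495*I)
(-14 + V)*q(2, -3 - 1*5) = (-14 + I*√6)*(-⅓) = 14/3 - I*√6/3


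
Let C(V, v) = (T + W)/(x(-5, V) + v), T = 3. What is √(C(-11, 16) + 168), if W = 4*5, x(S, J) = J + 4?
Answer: √1535/3 ≈ 13.060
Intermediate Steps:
x(S, J) = 4 + J
W = 20
C(V, v) = 23/(4 + V + v) (C(V, v) = (3 + 20)/((4 + V) + v) = 23/(4 + V + v))
√(C(-11, 16) + 168) = √(23/(4 - 11 + 16) + 168) = √(23/9 + 168) = √(1535/9) = √1535/3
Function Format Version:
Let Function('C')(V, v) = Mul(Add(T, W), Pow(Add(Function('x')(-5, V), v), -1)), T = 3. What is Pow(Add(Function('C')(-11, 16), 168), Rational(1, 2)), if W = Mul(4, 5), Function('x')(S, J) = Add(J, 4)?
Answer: Mul(Rational(1, 3), Pow(1535, Rational(1, 2))) ≈ 13.060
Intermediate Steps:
Function('x')(S, J) = Add(4, J)
W = 20
Function('C')(V, v) = Mul(23, Pow(Add(4, V, v), -1)) (Function('C')(V, v) = Mul(Add(3, 20), Pow(Add(Add(4, V), v), -1)) = Mul(23, Pow(Add(4, V, v), -1)))
Pow(Add(Function('C')(-11, 16), 168), Rational(1, 2)) = Pow(Add(Mul(23, Pow(Add(4, -11, 16), -1)), 168), Rational(1, 2)) = Pow(Add(Mul(23, Pow(9, -1)), 168), Rational(1, 2)) = Pow(Add(Mul(23, Rational(1, 9)), 168), Rational(1, 2)) = Pow(Add(Rational(23, 9), 168), Rational(1, 2)) = Pow(Rational(1535, 9), Rational(1, 2)) = Mul(Rational(1, 3), Pow(1535, Rational(1, 2)))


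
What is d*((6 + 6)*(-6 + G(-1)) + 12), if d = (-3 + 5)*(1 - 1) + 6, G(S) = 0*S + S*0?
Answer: -360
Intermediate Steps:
G(S) = 0 (G(S) = 0 + 0 = 0)
d = 6 (d = 2*0 + 6 = 0 + 6 = 6)
d*((6 + 6)*(-6 + G(-1)) + 12) = 6*((6 + 6)*(-6 + 0) + 12) = 6*(12*(-6) + 12) = 6*(-72 + 12) = 6*(-60) = -360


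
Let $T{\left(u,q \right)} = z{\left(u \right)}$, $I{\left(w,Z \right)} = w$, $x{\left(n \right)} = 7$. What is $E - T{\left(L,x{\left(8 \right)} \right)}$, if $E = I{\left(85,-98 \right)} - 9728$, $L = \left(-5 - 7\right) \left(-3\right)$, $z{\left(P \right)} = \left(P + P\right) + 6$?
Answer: $-9721$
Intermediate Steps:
$z{\left(P \right)} = 6 + 2 P$ ($z{\left(P \right)} = 2 P + 6 = 6 + 2 P$)
$L = 36$ ($L = \left(-12\right) \left(-3\right) = 36$)
$T{\left(u,q \right)} = 6 + 2 u$
$E = -9643$ ($E = 85 - 9728 = -9643$)
$E - T{\left(L,x{\left(8 \right)} \right)} = -9643 - \left(6 + 2 \cdot 36\right) = -9643 - \left(6 + 72\right) = -9643 - 78 = -9721$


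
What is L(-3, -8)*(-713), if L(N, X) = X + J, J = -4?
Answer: 8556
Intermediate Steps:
L(N, X) = -4 + X (L(N, X) = X - 4 = -4 + X)
L(-3, -8)*(-713) = (-4 - 8)*(-713) = -12*(-713) = 8556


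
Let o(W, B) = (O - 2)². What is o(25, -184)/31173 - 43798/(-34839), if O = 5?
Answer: 455209535/362012049 ≈ 1.2574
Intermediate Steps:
o(W, B) = 9 (o(W, B) = (5 - 2)² = 3² = 9)
o(25, -184)/31173 - 43798/(-34839) = 9/31173 - 43798/(-34839) = 9*(1/31173) - 43798*(-1/34839) = 3/10391 + 43798/34839 = 455209535/362012049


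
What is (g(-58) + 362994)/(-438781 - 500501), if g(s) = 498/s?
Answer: -3508859/9079726 ≈ -0.38645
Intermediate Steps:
(g(-58) + 362994)/(-438781 - 500501) = (498/(-58) + 362994)/(-438781 - 500501) = (498*(-1/58) + 362994)/(-939282) = (-249/29 + 362994)*(-1/939282) = (10526577/29)*(-1/939282) = -3508859/9079726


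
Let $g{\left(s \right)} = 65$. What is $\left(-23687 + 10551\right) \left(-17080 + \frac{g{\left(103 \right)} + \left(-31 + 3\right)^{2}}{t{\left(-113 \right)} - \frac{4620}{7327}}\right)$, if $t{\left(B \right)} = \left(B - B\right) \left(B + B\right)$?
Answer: $\frac{93189217444}{385} \approx 2.4205 \cdot 10^{8}$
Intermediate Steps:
$t{\left(B \right)} = 0$ ($t{\left(B \right)} = 0 \cdot 2 B = 0$)
$\left(-23687 + 10551\right) \left(-17080 + \frac{g{\left(103 \right)} + \left(-31 + 3\right)^{2}}{t{\left(-113 \right)} - \frac{4620}{7327}}\right) = \left(-23687 + 10551\right) \left(-17080 + \frac{65 + \left(-31 + 3\right)^{2}}{0 - \frac{4620}{7327}}\right) = - 13136 \left(-17080 + \frac{65 + \left(-28\right)^{2}}{0 - \frac{4620}{7327}}\right) = - 13136 \left(-17080 + \frac{65 + 784}{0 - \frac{4620}{7327}}\right) = - 13136 \left(-17080 + \frac{849}{- \frac{4620}{7327}}\right) = - 13136 \left(-17080 + 849 \left(- \frac{7327}{4620}\right)\right) = - 13136 \left(-17080 - \frac{2073541}{1540}\right) = \left(-13136\right) \left(- \frac{28376741}{1540}\right) = \frac{93189217444}{385}$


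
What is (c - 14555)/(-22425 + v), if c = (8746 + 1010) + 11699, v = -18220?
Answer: -1380/8129 ≈ -0.16976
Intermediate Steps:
c = 21455 (c = 9756 + 11699 = 21455)
(c - 14555)/(-22425 + v) = (21455 - 14555)/(-22425 - 18220) = 6900/(-40645) = 6900*(-1/40645) = -1380/8129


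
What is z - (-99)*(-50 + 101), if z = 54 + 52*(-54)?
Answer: 2295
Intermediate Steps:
z = -2754 (z = 54 - 2808 = -2754)
z - (-99)*(-50 + 101) = -2754 - (-99)*(-50 + 101) = -2754 - (-99)*51 = -2754 - 1*(-5049) = -2754 + 5049 = 2295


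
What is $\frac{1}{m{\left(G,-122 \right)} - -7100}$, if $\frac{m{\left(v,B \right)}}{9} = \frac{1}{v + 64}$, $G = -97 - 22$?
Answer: $\frac{55}{390491} \approx 0.00014085$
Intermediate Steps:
$G = -119$ ($G = -97 - 22 = -119$)
$m{\left(v,B \right)} = \frac{9}{64 + v}$ ($m{\left(v,B \right)} = \frac{9}{v + 64} = \frac{9}{64 + v}$)
$\frac{1}{m{\left(G,-122 \right)} - -7100} = \frac{1}{\frac{9}{64 - 119} - -7100} = \frac{1}{\frac{9}{-55} + 7100} = \frac{1}{9 \left(- \frac{1}{55}\right) + 7100} = \frac{1}{- \frac{9}{55} + 7100} = \frac{1}{\frac{390491}{55}} = \frac{55}{390491}$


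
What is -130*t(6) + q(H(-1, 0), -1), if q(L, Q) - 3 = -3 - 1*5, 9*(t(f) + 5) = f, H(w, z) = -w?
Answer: 1675/3 ≈ 558.33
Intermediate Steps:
t(f) = -5 + f/9
q(L, Q) = -5 (q(L, Q) = 3 + (-3 - 1*5) = 3 + (-3 - 5) = 3 - 8 = -5)
-130*t(6) + q(H(-1, 0), -1) = -130*(-5 + (⅑)*6) - 5 = -130*(-5 + ⅔) - 5 = -130*(-13/3) - 5 = 1690/3 - 5 = 1675/3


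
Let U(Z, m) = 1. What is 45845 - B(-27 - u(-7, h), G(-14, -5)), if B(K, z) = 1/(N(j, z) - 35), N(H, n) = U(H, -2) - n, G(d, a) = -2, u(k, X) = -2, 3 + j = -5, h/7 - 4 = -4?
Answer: 1467041/32 ≈ 45845.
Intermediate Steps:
h = 0 (h = 28 + 7*(-4) = 28 - 28 = 0)
j = -8 (j = -3 - 5 = -8)
N(H, n) = 1 - n
B(K, z) = 1/(-34 - z) (B(K, z) = 1/((1 - z) - 35) = 1/(-34 - z))
45845 - B(-27 - u(-7, h), G(-14, -5)) = 45845 - (-1)/(34 - 2) = 45845 - (-1)/32 = 45845 - 1*(-1/32) = 45845 + 1/32 = 1467041/32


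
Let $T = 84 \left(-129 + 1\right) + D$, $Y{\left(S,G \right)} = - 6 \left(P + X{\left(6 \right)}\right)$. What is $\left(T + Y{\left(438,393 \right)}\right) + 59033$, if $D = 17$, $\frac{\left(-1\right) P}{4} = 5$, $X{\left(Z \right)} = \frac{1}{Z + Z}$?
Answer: $\frac{96835}{2} \approx 48418.0$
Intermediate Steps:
$X{\left(Z \right)} = \frac{1}{2 Z}$
$P = -20$ ($P = \left(-4\right) 5 = -20$)
$Y{\left(S,G \right)} = \frac{239}{2}$ ($Y{\left(S,G \right)} = - 6 \left(-20 + \frac{1}{2 \cdot 6}\right) = - 6 \left(-20 + \frac{1}{2} \cdot \frac{1}{6}\right) = - 6 \left(-20 + \frac{1}{12}\right) = \left(-6\right) \left(- \frac{239}{12}\right) = \frac{239}{2}$)
$T = -10735$ ($T = 84 \left(-129 + 1\right) + 17 = 84 \left(-128\right) + 17 = -10752 + 17 = -10735$)
$\left(T + Y{\left(438,393 \right)}\right) + 59033 = \left(-10735 + \frac{239}{2}\right) + 59033 = - \frac{21231}{2} + 59033 = \frac{96835}{2}$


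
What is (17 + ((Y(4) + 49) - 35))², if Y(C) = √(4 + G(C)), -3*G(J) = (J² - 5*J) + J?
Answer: 1089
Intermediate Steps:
G(J) = -J²/3 + 4*J/3 (G(J) = -((J² - 5*J) + J)/3 = -(J² - 4*J)/3 = -J²/3 + 4*J/3)
Y(C) = √(4 + C*(4 - C)/3)
(17 + ((Y(4) + 49) - 35))² = (17 + ((√3*√(12 - 1*4*(-4 + 4))/3 + 49) - 35))² = (17 + ((√3*√(12 - 1*4*0)/3 + 49) - 35))² = (17 + ((√3*√(12 + 0)/3 + 49) - 35))² = (17 + ((√3*√12/3 + 49) - 35))² = (17 + ((√3*(2*√3)/3 + 49) - 35))² = (17 + ((2 + 49) - 35))² = (17 + (51 - 35))² = (17 + 16)² = 33² = 1089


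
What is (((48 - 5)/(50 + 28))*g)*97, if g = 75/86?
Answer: 2425/52 ≈ 46.635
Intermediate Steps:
g = 75/86 (g = 75*(1/86) = 75/86 ≈ 0.87209)
(((48 - 5)/(50 + 28))*g)*97 = (((48 - 5)/(50 + 28))*(75/86))*97 = ((43/78)*(75/86))*97 = (25/52)*97 = 2425/52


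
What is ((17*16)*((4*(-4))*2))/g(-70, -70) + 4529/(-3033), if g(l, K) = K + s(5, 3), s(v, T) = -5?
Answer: 8686519/75825 ≈ 114.56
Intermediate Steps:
g(l, K) = -5 + K (g(l, K) = K - 5 = -5 + K)
((17*16)*((4*(-4))*2))/g(-70, -70) + 4529/(-3033) = ((17*16)*((4*(-4))*2))/(-5 - 70) + 4529/(-3033) = (272*(-16*2))/(-75) + 4529*(-1/3033) = (272*(-32))*(-1/75) - 4529/3033 = -8704*(-1/75) - 4529/3033 = 8704/75 - 4529/3033 = 8686519/75825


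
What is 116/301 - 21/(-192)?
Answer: 9531/19264 ≈ 0.49476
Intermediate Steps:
116/301 - 21/(-192) = 116*(1/301) - 21*(-1/192) = 116/301 + 7/64 = 9531/19264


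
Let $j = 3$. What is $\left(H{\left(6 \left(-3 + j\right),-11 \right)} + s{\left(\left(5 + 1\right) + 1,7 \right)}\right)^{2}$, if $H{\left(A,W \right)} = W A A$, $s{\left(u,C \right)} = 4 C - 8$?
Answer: $400$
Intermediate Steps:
$s{\left(u,C \right)} = -8 + 4 C$
$H{\left(A,W \right)} = W A^{2}$ ($H{\left(A,W \right)} = A W A = W A^{2}$)
$\left(H{\left(6 \left(-3 + j\right),-11 \right)} + s{\left(\left(5 + 1\right) + 1,7 \right)}\right)^{2} = \left(- 11 \left(6 \left(-3 + 3\right)\right)^{2} + \left(-8 + 4 \cdot 7\right)\right)^{2} = \left(- 11 \left(6 \cdot 0\right)^{2} + \left(-8 + 28\right)\right)^{2} = \left(- 11 \cdot 0^{2} + 20\right)^{2} = \left(\left(-11\right) 0 + 20\right)^{2} = \left(0 + 20\right)^{2} = 20^{2} = 400$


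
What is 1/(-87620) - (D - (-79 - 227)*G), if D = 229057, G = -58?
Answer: -18514894581/87620 ≈ -2.1131e+5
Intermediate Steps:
1/(-87620) - (D - (-79 - 227)*G) = 1/(-87620) - (229057 - (-79 - 227)*(-58)) = -1/87620 - (229057 - (-306)*(-58)) = -1/87620 - (229057 - 1*17748) = -1/87620 - (229057 - 17748) = -1/87620 - 1*211309 = -1/87620 - 211309 = -18514894581/87620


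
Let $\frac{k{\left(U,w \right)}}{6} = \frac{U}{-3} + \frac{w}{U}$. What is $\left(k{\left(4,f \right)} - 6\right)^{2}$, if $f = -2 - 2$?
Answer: $400$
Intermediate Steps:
$f = -4$
$k{\left(U,w \right)} = - 2 U + \frac{6 w}{U}$ ($k{\left(U,w \right)} = 6 \left(\frac{U}{-3} + \frac{w}{U}\right) = 6 \left(U \left(- \frac{1}{3}\right) + \frac{w}{U}\right) = 6 \left(- \frac{U}{3} + \frac{w}{U}\right) = - 2 U + \frac{6 w}{U}$)
$\left(k{\left(4,f \right)} - 6\right)^{2} = \left(\left(\left(-2\right) 4 + 6 \left(-4\right) \frac{1}{4}\right) - 6\right)^{2} = \left(\left(-8 + 6 \left(-4\right) \frac{1}{4}\right) - 6\right)^{2} = \left(\left(-8 - 6\right) - 6\right)^{2} = \left(-14 - 6\right)^{2} = \left(-20\right)^{2} = 400$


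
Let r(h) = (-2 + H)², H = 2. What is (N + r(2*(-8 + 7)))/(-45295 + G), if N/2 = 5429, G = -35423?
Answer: -5429/40359 ≈ -0.13452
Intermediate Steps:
N = 10858 (N = 2*5429 = 10858)
r(h) = 0 (r(h) = (-2 + 2)² = 0² = 0)
(N + r(2*(-8 + 7)))/(-45295 + G) = (10858 + 0)/(-45295 - 35423) = 10858/(-80718) = 10858*(-1/80718) = -5429/40359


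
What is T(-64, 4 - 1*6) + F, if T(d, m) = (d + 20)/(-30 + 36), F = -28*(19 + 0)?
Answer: -1618/3 ≈ -539.33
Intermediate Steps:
F = -532 (F = -28*19 = -532)
T(d, m) = 10/3 + d/6 (T(d, m) = (20 + d)/6 = (20 + d)*(⅙) = 10/3 + d/6)
T(-64, 4 - 1*6) + F = (10/3 + (⅙)*(-64)) - 532 = (10/3 - 32/3) - 532 = -22/3 - 532 = -1618/3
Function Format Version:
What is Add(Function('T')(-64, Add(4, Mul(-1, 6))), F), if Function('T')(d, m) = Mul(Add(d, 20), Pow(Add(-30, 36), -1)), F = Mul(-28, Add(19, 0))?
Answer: Rational(-1618, 3) ≈ -539.33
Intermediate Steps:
F = -532 (F = Mul(-28, 19) = -532)
Function('T')(d, m) = Add(Rational(10, 3), Mul(Rational(1, 6), d)) (Function('T')(d, m) = Mul(Add(20, d), Pow(6, -1)) = Mul(Add(20, d), Rational(1, 6)) = Add(Rational(10, 3), Mul(Rational(1, 6), d)))
Add(Function('T')(-64, Add(4, Mul(-1, 6))), F) = Add(Add(Rational(10, 3), Mul(Rational(1, 6), -64)), -532) = Add(Add(Rational(10, 3), Rational(-32, 3)), -532) = Add(Rational(-22, 3), -532) = Rational(-1618, 3)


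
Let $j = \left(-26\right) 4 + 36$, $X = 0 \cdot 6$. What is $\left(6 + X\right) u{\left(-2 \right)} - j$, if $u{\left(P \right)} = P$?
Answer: $56$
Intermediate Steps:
$X = 0$
$j = -68$ ($j = -104 + 36 = -68$)
$\left(6 + X\right) u{\left(-2 \right)} - j = \left(6 + 0\right) \left(-2\right) - -68 = 6 \left(-2\right) + 68 = -12 + 68 = 56$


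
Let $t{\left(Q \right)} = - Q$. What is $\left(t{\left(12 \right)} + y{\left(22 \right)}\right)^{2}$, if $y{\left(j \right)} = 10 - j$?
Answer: $576$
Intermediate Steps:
$\left(t{\left(12 \right)} + y{\left(22 \right)}\right)^{2} = \left(\left(-1\right) 12 + \left(10 - 22\right)\right)^{2} = \left(-12 + \left(10 - 22\right)\right)^{2} = \left(-12 - 12\right)^{2} = \left(-24\right)^{2} = 576$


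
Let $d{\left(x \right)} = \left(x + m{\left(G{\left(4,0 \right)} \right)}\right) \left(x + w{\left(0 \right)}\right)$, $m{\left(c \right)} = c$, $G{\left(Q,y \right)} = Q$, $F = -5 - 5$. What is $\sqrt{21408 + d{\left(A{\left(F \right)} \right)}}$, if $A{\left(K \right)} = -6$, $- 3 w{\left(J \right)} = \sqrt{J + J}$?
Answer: $6 \sqrt{595} \approx 146.36$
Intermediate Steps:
$F = -10$
$w{\left(J \right)} = - \frac{\sqrt{2} \sqrt{J}}{3}$ ($w{\left(J \right)} = - \frac{\sqrt{J + J}}{3} = - \frac{\sqrt{2 J}}{3} = - \frac{\sqrt{2} \sqrt{J}}{3}$)
$d{\left(x \right)} = x \left(4 + x\right)$ ($d{\left(x \right)} = \left(x + 4\right) \left(x - \frac{\sqrt{2} \sqrt{0}}{3}\right) = \left(4 + x\right) \left(x - \frac{1}{3} \sqrt{2} \cdot 0\right) = \left(4 + x\right) \left(x + 0\right) = \left(4 + x\right) x = x \left(4 + x\right)$)
$\sqrt{21408 + d{\left(A{\left(F \right)} \right)}} = \sqrt{21408 - 6 \left(4 - 6\right)} = \sqrt{21408 - -12} = \sqrt{21408 + 12} = \sqrt{21420} = 6 \sqrt{595}$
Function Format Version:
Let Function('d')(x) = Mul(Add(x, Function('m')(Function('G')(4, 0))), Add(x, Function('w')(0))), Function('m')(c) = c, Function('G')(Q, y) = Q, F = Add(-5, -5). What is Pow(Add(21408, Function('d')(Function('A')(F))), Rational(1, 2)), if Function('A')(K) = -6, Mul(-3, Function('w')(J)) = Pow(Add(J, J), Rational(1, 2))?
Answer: Mul(6, Pow(595, Rational(1, 2))) ≈ 146.36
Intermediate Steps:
F = -10
Function('w')(J) = Mul(Rational(-1, 3), Pow(2, Rational(1, 2)), Pow(J, Rational(1, 2))) (Function('w')(J) = Mul(Rational(-1, 3), Pow(Add(J, J), Rational(1, 2))) = Mul(Rational(-1, 3), Pow(Mul(2, J), Rational(1, 2))) = Mul(Rational(-1, 3), Mul(Pow(2, Rational(1, 2)), Pow(J, Rational(1, 2)))) = Mul(Rational(-1, 3), Pow(2, Rational(1, 2)), Pow(J, Rational(1, 2))))
Function('d')(x) = Mul(x, Add(4, x)) (Function('d')(x) = Mul(Add(x, 4), Add(x, Mul(Rational(-1, 3), Pow(2, Rational(1, 2)), Pow(0, Rational(1, 2))))) = Mul(Add(4, x), Add(x, Mul(Rational(-1, 3), Pow(2, Rational(1, 2)), 0))) = Mul(Add(4, x), Add(x, 0)) = Mul(Add(4, x), x) = Mul(x, Add(4, x)))
Pow(Add(21408, Function('d')(Function('A')(F))), Rational(1, 2)) = Pow(Add(21408, Mul(-6, Add(4, -6))), Rational(1, 2)) = Pow(Add(21408, Mul(-6, -2)), Rational(1, 2)) = Pow(Add(21408, 12), Rational(1, 2)) = Pow(21420, Rational(1, 2)) = Mul(6, Pow(595, Rational(1, 2)))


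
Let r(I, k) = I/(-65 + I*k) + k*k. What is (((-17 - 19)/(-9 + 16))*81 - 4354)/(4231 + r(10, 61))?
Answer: -1819973/3033695 ≈ -0.59992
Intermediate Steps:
r(I, k) = k**2 + I/(-65 + I*k) (r(I, k) = I/(-65 + I*k) + k**2 = k**2 + I/(-65 + I*k))
(((-17 - 19)/(-9 + 16))*81 - 4354)/(4231 + r(10, 61)) = (((-17 - 19)/(-9 + 16))*81 - 4354)/(4231 + (10 - 65*61**2 + 10*61**3)/(-65 + 10*61)) = (-36/7*81 - 4354)/(4231 + (10 - 65*3721 + 10*226981)/(-65 + 610)) = (-36*1/7*81 - 4354)/(4231 + (10 - 241865 + 2269810)/545) = (-36/7*81 - 4354)/(4231 + (1/545)*2027955) = (-2916/7 - 4354)/(4231 + 405591/109) = -33394/(7*866770/109) = -33394/7*109/866770 = -1819973/3033695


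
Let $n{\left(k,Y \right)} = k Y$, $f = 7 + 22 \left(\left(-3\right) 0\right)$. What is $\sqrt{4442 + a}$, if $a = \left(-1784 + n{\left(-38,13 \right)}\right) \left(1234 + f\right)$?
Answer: $2 i \sqrt{705639} \approx 1680.0 i$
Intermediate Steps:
$f = 7$ ($f = 7 + 22 \cdot 0 = 7 + 0 = 7$)
$n{\left(k,Y \right)} = Y k$
$a = -2826998$ ($a = \left(-1784 + 13 \left(-38\right)\right) \left(1234 + 7\right) = \left(-1784 - 494\right) 1241 = \left(-2278\right) 1241 = -2826998$)
$\sqrt{4442 + a} = \sqrt{4442 - 2826998} = \sqrt{-2822556} = 2 i \sqrt{705639}$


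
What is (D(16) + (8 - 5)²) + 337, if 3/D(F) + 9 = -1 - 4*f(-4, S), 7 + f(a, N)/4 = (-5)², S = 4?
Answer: 103105/298 ≈ 345.99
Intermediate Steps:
f(a, N) = 72 (f(a, N) = -28 + 4*(-5)² = -28 + 4*25 = -28 + 100 = 72)
D(F) = -3/298 (D(F) = 3/(-9 + (-1 - 4*72)) = 3/(-9 + (-1 - 288)) = 3/(-9 - 289) = 3/(-298) = 3*(-1/298) = -3/298)
(D(16) + (8 - 5)²) + 337 = (-3/298 + (8 - 5)²) + 337 = (-3/298 + 3²) + 337 = (-3/298 + 9) + 337 = 2679/298 + 337 = 103105/298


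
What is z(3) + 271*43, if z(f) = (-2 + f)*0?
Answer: 11653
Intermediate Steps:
z(f) = 0
z(3) + 271*43 = 0 + 271*43 = 0 + 11653 = 11653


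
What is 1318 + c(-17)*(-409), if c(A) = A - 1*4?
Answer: 9907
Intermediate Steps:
c(A) = -4 + A (c(A) = A - 4 = -4 + A)
1318 + c(-17)*(-409) = 1318 + (-4 - 17)*(-409) = 1318 - 21*(-409) = 1318 + 8589 = 9907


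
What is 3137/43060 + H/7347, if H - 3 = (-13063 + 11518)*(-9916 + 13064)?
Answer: -69802007627/105453940 ≈ -661.92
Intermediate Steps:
H = -4863657 (H = 3 + (-13063 + 11518)*(-9916 + 13064) = 3 - 1545*3148 = 3 - 4863660 = -4863657)
3137/43060 + H/7347 = 3137/43060 - 4863657/7347 = 3137*(1/43060) - 4863657*1/7347 = 3137/43060 - 1621219/2449 = -69802007627/105453940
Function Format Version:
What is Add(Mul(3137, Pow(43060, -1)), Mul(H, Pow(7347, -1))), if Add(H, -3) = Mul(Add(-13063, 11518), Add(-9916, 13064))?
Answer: Rational(-69802007627, 105453940) ≈ -661.92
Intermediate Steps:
H = -4863657 (H = Add(3, Mul(Add(-13063, 11518), Add(-9916, 13064))) = Add(3, Mul(-1545, 3148)) = Add(3, -4863660) = -4863657)
Add(Mul(3137, Pow(43060, -1)), Mul(H, Pow(7347, -1))) = Add(Mul(3137, Pow(43060, -1)), Mul(-4863657, Pow(7347, -1))) = Add(Mul(3137, Rational(1, 43060)), Mul(-4863657, Rational(1, 7347))) = Add(Rational(3137, 43060), Rational(-1621219, 2449)) = Rational(-69802007627, 105453940)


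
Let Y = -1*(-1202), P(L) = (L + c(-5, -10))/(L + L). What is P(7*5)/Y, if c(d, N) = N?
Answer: 5/16828 ≈ 0.00029712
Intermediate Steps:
P(L) = (-10 + L)/(2*L) (P(L) = (L - 10)/(L + L) = (-10 + L)/((2*L)) = (-10 + L)*(1/(2*L)) = (-10 + L)/(2*L))
Y = 1202
P(7*5)/Y = ((-10 + 7*5)/(2*((7*5))))/1202 = ((½)*(-10 + 35)/35)*(1/1202) = ((½)*(1/35)*25)*(1/1202) = (5/14)*(1/1202) = 5/16828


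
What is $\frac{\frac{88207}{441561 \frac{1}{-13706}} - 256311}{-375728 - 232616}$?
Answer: $\frac{10398718783}{24420089544} \approx 0.42583$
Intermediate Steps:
$\frac{\frac{88207}{441561 \frac{1}{-13706}} - 256311}{-375728 - 232616} = \frac{\frac{88207}{441561 \left(- \frac{1}{13706}\right)} - 256311}{-608344} = \left(\frac{88207}{- \frac{441561}{13706}} - 256311\right) \left(- \frac{1}{608344}\right) = \left(88207 \left(- \frac{13706}{441561}\right) - 256311\right) \left(- \frac{1}{608344}\right) = \left(- \frac{1208965142}{441561} - 256311\right) \left(- \frac{1}{608344}\right) = \left(- \frac{114385906613}{441561}\right) \left(- \frac{1}{608344}\right) = \frac{10398718783}{24420089544}$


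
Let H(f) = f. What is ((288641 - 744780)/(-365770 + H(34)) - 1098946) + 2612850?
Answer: 553689649483/365736 ≈ 1.5139e+6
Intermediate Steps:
((288641 - 744780)/(-365770 + H(34)) - 1098946) + 2612850 = ((288641 - 744780)/(-365770 + 34) - 1098946) + 2612850 = (-456139/(-365736) - 1098946) + 2612850 = (-456139*(-1/365736) - 1098946) + 2612850 = (456139/365736 - 1098946) + 2612850 = -401923658117/365736 + 2612850 = 553689649483/365736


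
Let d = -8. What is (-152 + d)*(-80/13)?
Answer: 12800/13 ≈ 984.62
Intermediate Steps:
(-152 + d)*(-80/13) = (-152 - 8)*(-80/13) = -(-12800)/13 = -160*(-80/13) = 12800/13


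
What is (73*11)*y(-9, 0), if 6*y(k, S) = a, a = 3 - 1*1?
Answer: 803/3 ≈ 267.67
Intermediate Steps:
a = 2 (a = 3 - 1 = 2)
y(k, S) = ⅓ (y(k, S) = (⅙)*2 = ⅓)
(73*11)*y(-9, 0) = (73*11)*(⅓) = 803*(⅓) = 803/3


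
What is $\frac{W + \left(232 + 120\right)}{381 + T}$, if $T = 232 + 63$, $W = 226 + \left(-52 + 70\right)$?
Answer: $\frac{149}{169} \approx 0.88166$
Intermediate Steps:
$W = 244$ ($W = 226 + 18 = 244$)
$T = 295$
$\frac{W + \left(232 + 120\right)}{381 + T} = \frac{244 + \left(232 + 120\right)}{381 + 295} = \frac{244 + 352}{676} = 596 \cdot \frac{1}{676} = \frac{149}{169}$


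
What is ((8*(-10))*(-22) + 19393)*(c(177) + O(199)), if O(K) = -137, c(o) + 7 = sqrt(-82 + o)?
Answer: -3046032 + 21153*sqrt(95) ≈ -2.8399e+6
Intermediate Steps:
c(o) = -7 + sqrt(-82 + o)
((8*(-10))*(-22) + 19393)*(c(177) + O(199)) = ((8*(-10))*(-22) + 19393)*((-7 + sqrt(-82 + 177)) - 137) = (-80*(-22) + 19393)*((-7 + sqrt(95)) - 137) = (1760 + 19393)*(-144 + sqrt(95)) = 21153*(-144 + sqrt(95)) = -3046032 + 21153*sqrt(95)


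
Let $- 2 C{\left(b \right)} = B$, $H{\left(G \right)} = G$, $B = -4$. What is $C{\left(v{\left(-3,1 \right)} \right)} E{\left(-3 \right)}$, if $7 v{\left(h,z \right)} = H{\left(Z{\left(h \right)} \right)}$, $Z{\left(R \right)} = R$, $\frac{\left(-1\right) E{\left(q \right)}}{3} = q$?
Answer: $18$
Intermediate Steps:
$E{\left(q \right)} = - 3 q$
$v{\left(h,z \right)} = \frac{h}{7}$
$C{\left(b \right)} = 2$ ($C{\left(b \right)} = \left(- \frac{1}{2}\right) \left(-4\right) = 2$)
$C{\left(v{\left(-3,1 \right)} \right)} E{\left(-3 \right)} = 2 \left(\left(-3\right) \left(-3\right)\right) = 2 \cdot 9 = 18$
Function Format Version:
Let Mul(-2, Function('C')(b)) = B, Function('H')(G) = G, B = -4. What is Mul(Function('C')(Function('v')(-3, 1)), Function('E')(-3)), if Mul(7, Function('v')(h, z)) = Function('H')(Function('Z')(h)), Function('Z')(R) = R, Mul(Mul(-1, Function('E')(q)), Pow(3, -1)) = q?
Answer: 18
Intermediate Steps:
Function('E')(q) = Mul(-3, q)
Function('v')(h, z) = Mul(Rational(1, 7), h)
Function('C')(b) = 2 (Function('C')(b) = Mul(Rational(-1, 2), -4) = 2)
Mul(Function('C')(Function('v')(-3, 1)), Function('E')(-3)) = Mul(2, Mul(-3, -3)) = Mul(2, 9) = 18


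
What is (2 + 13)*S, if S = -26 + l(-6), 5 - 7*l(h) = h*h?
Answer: -3195/7 ≈ -456.43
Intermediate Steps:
l(h) = 5/7 - h**2/7 (l(h) = 5/7 - h*h/7 = 5/7 - h**2/7)
S = -213/7 (S = -26 + (5/7 - 1/7*(-6)**2) = -26 + (5/7 - 1/7*36) = -26 + (5/7 - 36/7) = -26 - 31/7 = -213/7 ≈ -30.429)
(2 + 13)*S = (2 + 13)*(-213/7) = 15*(-213/7) = -3195/7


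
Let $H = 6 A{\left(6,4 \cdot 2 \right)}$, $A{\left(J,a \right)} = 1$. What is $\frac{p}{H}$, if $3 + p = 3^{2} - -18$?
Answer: $4$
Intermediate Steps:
$H = 6$ ($H = 6 \cdot 1 = 6$)
$p = 24$ ($p = -3 + \left(3^{2} - -18\right) = -3 + \left(9 + 18\right) = -3 + 27 = 24$)
$\frac{p}{H} = \frac{1}{6} \cdot 24 = 4$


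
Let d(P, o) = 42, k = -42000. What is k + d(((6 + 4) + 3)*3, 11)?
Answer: -41958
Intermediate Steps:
k + d(((6 + 4) + 3)*3, 11) = -42000 + 42 = -41958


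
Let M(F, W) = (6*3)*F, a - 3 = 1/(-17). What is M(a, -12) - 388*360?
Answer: -2373660/17 ≈ -1.3963e+5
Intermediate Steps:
a = 50/17 (a = 3 + 1/(-17) = 3 - 1/17 = 50/17 ≈ 2.9412)
M(F, W) = 18*F
M(a, -12) - 388*360 = 18*(50/17) - 388*360 = 900/17 - 139680 = -2373660/17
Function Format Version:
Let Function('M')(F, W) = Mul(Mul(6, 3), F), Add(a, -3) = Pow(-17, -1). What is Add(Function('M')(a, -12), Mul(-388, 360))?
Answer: Rational(-2373660, 17) ≈ -1.3963e+5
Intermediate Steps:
a = Rational(50, 17) (a = Add(3, Pow(-17, -1)) = Add(3, Rational(-1, 17)) = Rational(50, 17) ≈ 2.9412)
Function('M')(F, W) = Mul(18, F)
Add(Function('M')(a, -12), Mul(-388, 360)) = Add(Mul(18, Rational(50, 17)), Mul(-388, 360)) = Add(Rational(900, 17), -139680) = Rational(-2373660, 17)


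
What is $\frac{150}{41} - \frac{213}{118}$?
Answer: $\frac{8967}{4838} \approx 1.8535$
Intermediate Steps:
$\frac{150}{41} - \frac{213}{118} = \frac{8967}{4838}$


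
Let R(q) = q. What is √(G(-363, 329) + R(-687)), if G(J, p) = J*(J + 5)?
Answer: 3*√14363 ≈ 359.54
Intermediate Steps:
G(J, p) = J*(5 + J)
√(G(-363, 329) + R(-687)) = √(-363*(5 - 363) - 687) = √(-363*(-358) - 687) = √(129954 - 687) = √129267 = 3*√14363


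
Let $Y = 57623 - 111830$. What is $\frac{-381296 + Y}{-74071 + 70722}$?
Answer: $\frac{435503}{3349} \approx 130.04$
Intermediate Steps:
$Y = -54207$
$\frac{-381296 + Y}{-74071 + 70722} = \frac{-381296 - 54207}{-74071 + 70722} = - \frac{435503}{-3349} = \left(-435503\right) \left(- \frac{1}{3349}\right) = \frac{435503}{3349}$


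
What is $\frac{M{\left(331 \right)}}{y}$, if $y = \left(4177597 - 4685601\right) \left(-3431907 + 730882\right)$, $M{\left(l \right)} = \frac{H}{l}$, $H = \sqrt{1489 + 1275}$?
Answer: $\frac{\sqrt{691}}{227087763928550} \approx 1.1576 \cdot 10^{-13}$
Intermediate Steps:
$H = 2 \sqrt{691}$ ($H = \sqrt{2764} = 2 \sqrt{691} \approx 52.574$)
$M{\left(l \right)} = \frac{2 \sqrt{691}}{l}$
$y = 1372131504100$ ($y = \left(-508004\right) \left(-2701025\right) = 1372131504100$)
$\frac{M{\left(331 \right)}}{y} = \frac{2 \sqrt{691} \cdot \frac{1}{331}}{1372131504100} = 2 \sqrt{691} \cdot \frac{1}{331} \cdot \frac{1}{1372131504100} = \frac{2 \sqrt{691}}{331} \cdot \frac{1}{1372131504100} = \frac{\sqrt{691}}{227087763928550}$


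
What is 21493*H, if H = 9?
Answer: 193437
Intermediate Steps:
21493*H = 21493*9 = 193437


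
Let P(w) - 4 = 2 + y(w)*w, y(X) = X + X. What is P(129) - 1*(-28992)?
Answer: 62280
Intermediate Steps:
y(X) = 2*X
P(w) = 6 + 2*w**2 (P(w) = 4 + (2 + (2*w)*w) = 4 + (2 + 2*w**2) = 6 + 2*w**2)
P(129) - 1*(-28992) = (6 + 2*129**2) - 1*(-28992) = (6 + 2*16641) + 28992 = (6 + 33282) + 28992 = 33288 + 28992 = 62280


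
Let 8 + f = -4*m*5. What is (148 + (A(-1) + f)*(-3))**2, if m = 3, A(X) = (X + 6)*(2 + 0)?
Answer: 103684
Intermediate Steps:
A(X) = 12 + 2*X (A(X) = (6 + X)*2 = 12 + 2*X)
f = -68 (f = -8 - 4*3*5 = -8 - 12*5 = -8 - 60 = -68)
(148 + (A(-1) + f)*(-3))**2 = (148 + ((12 + 2*(-1)) - 68)*(-3))**2 = (148 + ((12 - 2) - 68)*(-3))**2 = (148 + (10 - 68)*(-3))**2 = (148 - 58*(-3))**2 = (148 + 174)**2 = 322**2 = 103684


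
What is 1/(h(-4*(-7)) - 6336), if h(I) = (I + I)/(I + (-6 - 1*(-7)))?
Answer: -29/183688 ≈ -0.00015788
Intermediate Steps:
h(I) = 2*I/(1 + I) (h(I) = (2*I)/(I + (-6 + 7)) = (2*I)/(I + 1) = (2*I)/(1 + I) = 2*I/(1 + I))
1/(h(-4*(-7)) - 6336) = 1/(2*(-4*(-7))/(1 - 4*(-7)) - 6336) = 1/(2*28/(1 + 28) - 6336) = 1/(2*28/29 - 6336) = 1/(2*28*(1/29) - 6336) = 1/(56/29 - 6336) = 1/(-183688/29) = -29/183688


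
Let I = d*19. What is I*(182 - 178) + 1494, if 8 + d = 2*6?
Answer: 1798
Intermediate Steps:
d = 4 (d = -8 + 2*6 = -8 + 12 = 4)
I = 76 (I = 4*19 = 76)
I*(182 - 178) + 1494 = 76*(182 - 178) + 1494 = 76*4 + 1494 = 304 + 1494 = 1798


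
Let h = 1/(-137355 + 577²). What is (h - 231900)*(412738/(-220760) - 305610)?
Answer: 1529933218882269553231/21587458120 ≈ 7.0871e+10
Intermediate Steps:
h = 1/195574 (h = 1/(-137355 + 332929) = 1/195574 ≈ 5.1132e-6)
(h - 231900)*(412738/(-220760) - 305610) = (1/195574 - 231900)*(412738/(-220760) - 305610) = -45353610599*(412738*(-1/220760) - 305610)/195574 = -45353610599*(-206369/110380 - 305610)/195574 = -45353610599/195574*(-33733438169/110380) = 1529933218882269553231/21587458120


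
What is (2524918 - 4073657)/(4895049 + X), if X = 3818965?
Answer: -1548739/8714014 ≈ -0.17773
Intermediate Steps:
(2524918 - 4073657)/(4895049 + X) = (2524918 - 4073657)/(4895049 + 3818965) = -1548739/8714014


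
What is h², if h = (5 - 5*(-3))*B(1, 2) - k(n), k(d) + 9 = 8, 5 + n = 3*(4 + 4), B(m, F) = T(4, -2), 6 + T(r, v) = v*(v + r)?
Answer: 39601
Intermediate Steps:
T(r, v) = -6 + v*(r + v) (T(r, v) = -6 + v*(v + r) = -6 + v*(r + v))
B(m, F) = -10 (B(m, F) = -6 + (-2)² + 4*(-2) = -6 + 4 - 8 = -10)
n = 19 (n = -5 + 3*(4 + 4) = -5 + 3*8 = -5 + 24 = 19)
k(d) = -1 (k(d) = -9 + 8 = -1)
h = -199 (h = (5 - 5*(-3))*(-10) - 1*(-1) = (5 + 15)*(-10) + 1 = 20*(-10) + 1 = -200 + 1 = -199)
h² = (-199)² = 39601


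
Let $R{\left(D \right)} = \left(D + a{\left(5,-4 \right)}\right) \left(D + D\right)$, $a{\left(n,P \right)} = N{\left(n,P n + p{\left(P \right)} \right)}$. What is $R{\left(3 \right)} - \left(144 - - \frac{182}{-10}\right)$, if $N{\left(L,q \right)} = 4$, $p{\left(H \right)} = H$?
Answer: $- \frac{419}{5} \approx -83.8$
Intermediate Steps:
$a{\left(n,P \right)} = 4$
$R{\left(D \right)} = 2 D \left(4 + D\right)$ ($R{\left(D \right)} = \left(D + 4\right) \left(D + D\right) = \left(4 + D\right) 2 D = 2 D \left(4 + D\right)$)
$R{\left(3 \right)} - \left(144 - - \frac{182}{-10}\right) = 2 \cdot 3 \left(4 + 3\right) - \left(144 - - \frac{182}{-10}\right) = 2 \cdot 3 \cdot 7 - \left(144 - \left(-182\right) \left(- \frac{1}{10}\right)\right) = 42 - \left(144 - \frac{91}{5}\right) = 42 - \frac{629}{5} = - \frac{419}{5}$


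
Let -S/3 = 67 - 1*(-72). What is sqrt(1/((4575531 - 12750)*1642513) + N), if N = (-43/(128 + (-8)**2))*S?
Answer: sqrt(335706798054679274242429496385)/59955416869224 ≈ 9.6639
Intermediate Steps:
S = -417 (S = -3*(67 - 1*(-72)) = -3*(67 + 72) = -3*139 = -417)
N = 5977/64 (N = -43/(128 + (-8)**2)*(-417) = -43/(128 + 64)*(-417) = -43/192*(-417) = 5977/64 ≈ 93.391)
sqrt(1/((4575531 - 12750)*1642513) + N) = sqrt(1/((4575531 - 12750)*1642513) + 5977/64) = sqrt((1/1642513)/4562781 + 5977/64) = sqrt((1/4562781)*(1/1642513) + 5977/64) = sqrt(1/7494427108653 + 5977/64) = sqrt(44794190828419045/479643334953792) = sqrt(335706798054679274242429496385)/59955416869224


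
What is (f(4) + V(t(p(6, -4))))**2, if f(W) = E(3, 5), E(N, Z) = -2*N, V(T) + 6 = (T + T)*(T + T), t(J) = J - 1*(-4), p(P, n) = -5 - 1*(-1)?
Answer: 144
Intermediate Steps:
p(P, n) = -4 (p(P, n) = -5 + 1 = -4)
t(J) = 4 + J (t(J) = J + 4 = 4 + J)
V(T) = -6 + 4*T**2 (V(T) = -6 + (T + T)*(T + T) = -6 + (2*T)*(2*T) = -6 + 4*T**2)
f(W) = -6 (f(W) = -2*3 = -6)
(f(4) + V(t(p(6, -4))))**2 = (-6 + (-6 + 4*(4 - 4)**2))**2 = (-6 + (-6 + 4*0**2))**2 = (-6 + (-6 + 4*0))**2 = (-6 + (-6 + 0))**2 = (-6 - 6)**2 = (-12)**2 = 144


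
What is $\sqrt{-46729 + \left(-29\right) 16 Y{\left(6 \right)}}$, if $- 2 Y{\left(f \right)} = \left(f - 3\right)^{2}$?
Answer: $i \sqrt{44641} \approx 211.28 i$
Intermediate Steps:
$Y{\left(f \right)} = - \frac{\left(-3 + f\right)^{2}}{2}$ ($Y{\left(f \right)} = - \frac{\left(f - 3\right)^{2}}{2} = - \frac{\left(-3 + f\right)^{2}}{2}$)
$\sqrt{-46729 + \left(-29\right) 16 Y{\left(6 \right)}} = \sqrt{-46729 + \left(-29\right) 16 \left(- \frac{\left(-3 + 6\right)^{2}}{2}\right)} = \sqrt{-46729 - 464 \left(- \frac{3^{2}}{2}\right)} = \sqrt{-46729 - 464 \left(\left(- \frac{1}{2}\right) 9\right)} = \sqrt{-46729 - -2088} = \sqrt{-46729 + 2088} = \sqrt{-44641} = i \sqrt{44641}$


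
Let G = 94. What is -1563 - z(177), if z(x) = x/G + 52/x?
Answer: -26041411/16638 ≈ -1565.2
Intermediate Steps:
z(x) = 52/x + x/94 (z(x) = x/94 + 52/x = 52/x + x/94)
-1563 - z(177) = -1563 - (52/177 + (1/94)*177) = -1563 - (52*(1/177) + 177/94) = -1563 - (52/177 + 177/94) = -1563 - 1*36217/16638 = -1563 - 36217/16638 = -26041411/16638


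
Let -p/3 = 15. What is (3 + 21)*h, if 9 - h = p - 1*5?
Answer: 1416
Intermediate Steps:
p = -45 (p = -3*15 = -45)
h = 59 (h = 9 - (-45 - 1*5) = 9 - (-45 - 5) = 9 - 1*(-50) = 9 + 50 = 59)
(3 + 21)*h = (3 + 21)*59 = 24*59 = 1416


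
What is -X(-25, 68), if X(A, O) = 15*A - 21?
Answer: 396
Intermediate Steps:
X(A, O) = -21 + 15*A
-X(-25, 68) = -(-21 + 15*(-25)) = -(-21 - 375) = -1*(-396) = 396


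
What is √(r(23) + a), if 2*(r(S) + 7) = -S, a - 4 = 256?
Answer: √966/2 ≈ 15.540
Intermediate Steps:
a = 260 (a = 4 + 256 = 260)
r(S) = -7 - S/2 (r(S) = -7 + (-S)/2 = -7 - S/2)
√(r(23) + a) = √((-7 - ½*23) + 260) = √((-7 - 23/2) + 260) = √(-37/2 + 260) = √(483/2) = √966/2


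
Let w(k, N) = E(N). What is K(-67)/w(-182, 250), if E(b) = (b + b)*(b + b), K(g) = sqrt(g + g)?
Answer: I*sqrt(134)/250000 ≈ 4.6303e-5*I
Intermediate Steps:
K(g) = sqrt(2)*sqrt(g) (K(g) = sqrt(2*g) = sqrt(2)*sqrt(g))
E(b) = 4*b**2 (E(b) = (2*b)*(2*b) = 4*b**2)
w(k, N) = 4*N**2
K(-67)/w(-182, 250) = (sqrt(2)*sqrt(-67))/((4*250**2)) = (sqrt(2)*(I*sqrt(67)))/((4*62500)) = (I*sqrt(134))/250000 = (I*sqrt(134))*(1/250000) = I*sqrt(134)/250000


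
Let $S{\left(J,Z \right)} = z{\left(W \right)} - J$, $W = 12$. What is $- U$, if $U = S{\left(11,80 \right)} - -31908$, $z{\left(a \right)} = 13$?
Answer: $-31910$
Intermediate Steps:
$S{\left(J,Z \right)} = 13 - J$
$U = 31910$ ($U = \left(13 - 11\right) - -31908 = \left(13 - 11\right) + 31908 = 2 + 31908 = 31910$)
$- U = \left(-1\right) 31910 = -31910$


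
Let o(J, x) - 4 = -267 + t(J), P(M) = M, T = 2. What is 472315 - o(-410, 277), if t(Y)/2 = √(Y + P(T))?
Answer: 472578 - 4*I*√102 ≈ 4.7258e+5 - 40.398*I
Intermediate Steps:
t(Y) = 2*√(2 + Y) (t(Y) = 2*√(Y + 2) = 2*√(2 + Y))
o(J, x) = -263 + 2*√(2 + J) (o(J, x) = 4 + (-267 + 2*√(2 + J)) = -263 + 2*√(2 + J))
472315 - o(-410, 277) = 472315 - (-263 + 2*√(2 - 410)) = 472315 - (-263 + 2*√(-408)) = 472315 - (-263 + 2*(2*I*√102)) = 472315 - (-263 + 4*I*√102) = 472315 + (263 - 4*I*√102) = 472578 - 4*I*√102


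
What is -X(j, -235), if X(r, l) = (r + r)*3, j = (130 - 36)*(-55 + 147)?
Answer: -51888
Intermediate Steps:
j = 8648 (j = 94*92 = 8648)
X(r, l) = 6*r (X(r, l) = (2*r)*3 = 6*r)
-X(j, -235) = -6*8648 = -1*51888 = -51888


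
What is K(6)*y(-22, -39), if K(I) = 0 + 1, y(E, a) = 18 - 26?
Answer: -8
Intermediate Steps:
y(E, a) = -8
K(I) = 1
K(6)*y(-22, -39) = 1*(-8) = -8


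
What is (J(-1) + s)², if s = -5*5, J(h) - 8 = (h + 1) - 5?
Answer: 484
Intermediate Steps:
J(h) = 4 + h (J(h) = 8 + ((h + 1) - 5) = 8 + ((1 + h) - 5) = 8 + (-4 + h) = 4 + h)
s = -25
(J(-1) + s)² = ((4 - 1) - 25)² = (3 - 25)² = (-22)² = 484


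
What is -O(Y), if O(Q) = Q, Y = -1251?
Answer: 1251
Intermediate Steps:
-O(Y) = -1*(-1251) = 1251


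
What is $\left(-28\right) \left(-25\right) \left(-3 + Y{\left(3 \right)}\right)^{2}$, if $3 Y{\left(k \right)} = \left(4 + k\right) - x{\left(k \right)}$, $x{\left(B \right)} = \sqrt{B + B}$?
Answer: $\frac{7000}{9} + \frac{2800 \sqrt{6}}{9} \approx 1539.8$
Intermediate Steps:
$x{\left(B \right)} = \sqrt{2} \sqrt{B}$ ($x{\left(B \right)} = \sqrt{2 B} = \sqrt{2} \sqrt{B}$)
$Y{\left(k \right)} = \frac{4}{3} + \frac{k}{3} - \frac{\sqrt{2} \sqrt{k}}{3}$ ($Y{\left(k \right)} = \frac{\left(4 + k\right) - \sqrt{2} \sqrt{k}}{3} = \frac{4 + k - \sqrt{2} \sqrt{k}}{3} = \frac{4}{3} + \frac{k}{3} - \frac{\sqrt{2} \sqrt{k}}{3}$)
$\left(-28\right) \left(-25\right) \left(-3 + Y{\left(3 \right)}\right)^{2} = \left(-28\right) \left(-25\right) \left(-3 + \left(\frac{4}{3} + \frac{1}{3} \cdot 3 - \frac{\sqrt{2} \sqrt{3}}{3}\right)\right)^{2} = 700 \left(-3 + \left(\frac{4}{3} + 1 - \frac{\sqrt{6}}{3}\right)\right)^{2} = 700 \left(-3 + \left(\frac{7}{3} - \frac{\sqrt{6}}{3}\right)\right)^{2} = 700 \left(- \frac{2}{3} - \frac{\sqrt{6}}{3}\right)^{2}$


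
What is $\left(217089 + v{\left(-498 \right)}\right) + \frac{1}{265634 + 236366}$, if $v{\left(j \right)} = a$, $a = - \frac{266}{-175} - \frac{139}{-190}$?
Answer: $\frac{2070616357579}{9538000} \approx 2.1709 \cdot 10^{5}$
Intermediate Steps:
$a = \frac{2139}{950}$ ($a = \left(-266\right) \left(- \frac{1}{175}\right) - - \frac{139}{190} = \frac{38}{25} + \frac{139}{190} = \frac{2139}{950} \approx 2.2516$)
$v{\left(j \right)} = \frac{2139}{950}$
$\left(217089 + v{\left(-498 \right)}\right) + \frac{1}{265634 + 236366} = \left(217089 + \frac{2139}{950}\right) + \frac{1}{265634 + 236366} = \frac{206236689}{950} + \frac{1}{502000} = \frac{2070616357579}{9538000}$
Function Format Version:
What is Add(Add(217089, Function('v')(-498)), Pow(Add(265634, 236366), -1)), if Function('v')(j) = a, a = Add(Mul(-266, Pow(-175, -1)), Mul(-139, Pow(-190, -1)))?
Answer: Rational(2070616357579, 9538000) ≈ 2.1709e+5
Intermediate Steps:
a = Rational(2139, 950) (a = Add(Mul(-266, Rational(-1, 175)), Mul(-139, Rational(-1, 190))) = Add(Rational(38, 25), Rational(139, 190)) = Rational(2139, 950) ≈ 2.2516)
Function('v')(j) = Rational(2139, 950)
Add(Add(217089, Function('v')(-498)), Pow(Add(265634, 236366), -1)) = Add(Add(217089, Rational(2139, 950)), Pow(Add(265634, 236366), -1)) = Add(Rational(206236689, 950), Pow(502000, -1)) = Add(Rational(206236689, 950), Rational(1, 502000)) = Rational(2070616357579, 9538000)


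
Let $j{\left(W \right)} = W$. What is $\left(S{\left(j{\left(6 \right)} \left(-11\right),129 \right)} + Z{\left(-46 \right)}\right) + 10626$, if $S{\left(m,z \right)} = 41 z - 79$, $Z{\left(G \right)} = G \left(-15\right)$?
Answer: $16526$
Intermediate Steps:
$Z{\left(G \right)} = - 15 G$
$S{\left(m,z \right)} = -79 + 41 z$
$\left(S{\left(j{\left(6 \right)} \left(-11\right),129 \right)} + Z{\left(-46 \right)}\right) + 10626 = \left(\left(-79 + 41 \cdot 129\right) - -690\right) + 10626 = \left(\left(-79 + 5289\right) + 690\right) + 10626 = \left(5210 + 690\right) + 10626 = 5900 + 10626 = 16526$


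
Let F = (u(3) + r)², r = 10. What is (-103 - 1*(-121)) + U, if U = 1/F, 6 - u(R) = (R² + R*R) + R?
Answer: 451/25 ≈ 18.040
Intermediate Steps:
u(R) = 6 - R - 2*R² (u(R) = 6 - ((R² + R*R) + R) = 6 - ((R² + R²) + R) = 6 - (2*R² + R) = 6 - (R + 2*R²) = 6 + (-R - 2*R²) = 6 - R - 2*R²)
F = 25 (F = ((6 - 1*3 - 2*3²) + 10)² = ((6 - 3 - 2*9) + 10)² = ((6 - 3 - 18) + 10)² = (-15 + 10)² = (-5)² = 25)
U = 1/25 ≈ 0.040000
(-103 - 1*(-121)) + U = (-103 - 1*(-121)) + 1/25 = (-103 + 121) + 1/25 = 18 + 1/25 = 451/25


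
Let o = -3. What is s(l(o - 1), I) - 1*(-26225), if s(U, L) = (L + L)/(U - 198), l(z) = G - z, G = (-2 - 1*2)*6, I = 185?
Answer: 2858340/109 ≈ 26223.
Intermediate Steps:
G = -24 (G = (-2 - 2)*6 = -4*6 = -24)
l(z) = -24 - z
s(U, L) = 2*L/(-198 + U) (s(U, L) = (2*L)/(-198 + U) = 2*L/(-198 + U))
s(l(o - 1), I) - 1*(-26225) = 2*185/(-198 + (-24 - (-3 - 1))) - 1*(-26225) = 2*185/(-198 + (-24 - 1*(-4))) + 26225 = 2*185/(-198 + (-24 + 4)) + 26225 = 2*185/(-198 - 20) + 26225 = 2*185/(-218) + 26225 = 2*185*(-1/218) + 26225 = -185/109 + 26225 = 2858340/109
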